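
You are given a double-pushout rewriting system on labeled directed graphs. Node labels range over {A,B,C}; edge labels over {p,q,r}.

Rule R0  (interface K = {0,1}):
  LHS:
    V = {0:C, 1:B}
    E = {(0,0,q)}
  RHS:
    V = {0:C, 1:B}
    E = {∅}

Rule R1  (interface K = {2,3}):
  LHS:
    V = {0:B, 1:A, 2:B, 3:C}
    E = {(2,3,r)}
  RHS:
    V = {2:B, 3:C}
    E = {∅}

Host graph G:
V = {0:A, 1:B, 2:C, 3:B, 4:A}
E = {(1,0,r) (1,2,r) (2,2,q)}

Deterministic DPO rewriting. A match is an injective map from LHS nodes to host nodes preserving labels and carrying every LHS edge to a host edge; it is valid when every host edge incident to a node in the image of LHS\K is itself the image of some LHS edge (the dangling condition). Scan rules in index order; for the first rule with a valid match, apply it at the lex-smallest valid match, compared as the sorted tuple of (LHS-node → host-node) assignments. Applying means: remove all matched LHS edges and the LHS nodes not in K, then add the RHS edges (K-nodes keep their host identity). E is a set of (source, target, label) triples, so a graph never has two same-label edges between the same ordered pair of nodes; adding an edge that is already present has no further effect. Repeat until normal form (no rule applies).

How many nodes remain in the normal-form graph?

Answer: 3

Derivation:
initial: |V|=5 |E|=3  E = 1-r->0 1-r->2 2-q->2
step 1: apply R0 at {0↦2, 1↦1}  → |V|=5 |E|=2  E = 1-r->0 1-r->2
step 2: apply R1 at {0↦3, 1↦4, 2↦1, 3↦2}  → |V|=3 |E|=1  E = 1-r->0
final graph: no rule applies after step 2
NF nodes: {0:A, 1:B, 2:C}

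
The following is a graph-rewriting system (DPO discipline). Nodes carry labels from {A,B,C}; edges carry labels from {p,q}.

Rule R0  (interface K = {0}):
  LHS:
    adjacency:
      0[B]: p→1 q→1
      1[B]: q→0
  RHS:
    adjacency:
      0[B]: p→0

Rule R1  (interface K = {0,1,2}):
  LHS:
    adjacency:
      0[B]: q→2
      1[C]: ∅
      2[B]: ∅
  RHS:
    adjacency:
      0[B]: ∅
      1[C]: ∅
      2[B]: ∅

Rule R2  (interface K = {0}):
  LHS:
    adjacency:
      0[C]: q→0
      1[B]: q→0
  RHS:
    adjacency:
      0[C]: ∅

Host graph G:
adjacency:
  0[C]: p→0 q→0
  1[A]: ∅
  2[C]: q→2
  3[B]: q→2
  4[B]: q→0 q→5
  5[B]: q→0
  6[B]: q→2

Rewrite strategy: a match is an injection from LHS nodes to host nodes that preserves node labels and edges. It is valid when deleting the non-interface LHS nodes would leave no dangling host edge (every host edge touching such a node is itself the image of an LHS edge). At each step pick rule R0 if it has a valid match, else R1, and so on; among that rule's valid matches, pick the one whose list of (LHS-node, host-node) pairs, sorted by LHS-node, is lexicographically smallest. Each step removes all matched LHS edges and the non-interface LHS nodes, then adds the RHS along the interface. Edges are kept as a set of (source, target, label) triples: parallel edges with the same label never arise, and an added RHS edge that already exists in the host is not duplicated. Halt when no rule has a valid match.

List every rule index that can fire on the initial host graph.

Answer: [R1,R2]

Derivation:
R0: no valid match — LHS pattern not found
R1: 2 valid matches — {0↦4, 1↦0, 2↦5}, {0↦4, 1↦2, 2↦5}
R2: 2 valid matches — {0↦2, 1↦3}, {0↦2, 1↦6}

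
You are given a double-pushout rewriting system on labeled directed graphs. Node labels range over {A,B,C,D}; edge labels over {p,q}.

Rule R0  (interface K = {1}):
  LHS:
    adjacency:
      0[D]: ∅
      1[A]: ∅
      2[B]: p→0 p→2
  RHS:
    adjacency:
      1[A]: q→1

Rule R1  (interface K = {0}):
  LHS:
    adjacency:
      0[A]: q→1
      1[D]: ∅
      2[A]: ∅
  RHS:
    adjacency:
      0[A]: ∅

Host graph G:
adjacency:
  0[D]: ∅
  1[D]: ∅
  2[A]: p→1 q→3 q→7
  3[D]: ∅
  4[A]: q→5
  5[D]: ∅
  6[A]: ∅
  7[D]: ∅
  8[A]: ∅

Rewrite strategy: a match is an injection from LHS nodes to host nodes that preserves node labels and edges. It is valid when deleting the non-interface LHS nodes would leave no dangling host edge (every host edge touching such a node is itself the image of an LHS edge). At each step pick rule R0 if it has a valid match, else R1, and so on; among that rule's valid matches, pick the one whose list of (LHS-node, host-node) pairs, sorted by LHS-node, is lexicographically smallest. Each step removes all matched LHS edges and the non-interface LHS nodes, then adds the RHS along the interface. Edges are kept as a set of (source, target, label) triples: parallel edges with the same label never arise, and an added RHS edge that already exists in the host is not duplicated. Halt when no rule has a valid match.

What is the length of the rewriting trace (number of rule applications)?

initial: |V|=9 |E|=4  E = 2-p->1 2-q->3 2-q->7 4-q->5
step 1: apply R1 at {0↦2, 1↦3, 2↦6}  → |V|=7 |E|=3  E = 2-p->1 2-q->7 4-q->5
step 2: apply R1 at {0↦2, 1↦7, 2↦8}  → |V|=5 |E|=2  E = 2-p->1 4-q->5
final graph: no rule applies after step 2

Answer: 2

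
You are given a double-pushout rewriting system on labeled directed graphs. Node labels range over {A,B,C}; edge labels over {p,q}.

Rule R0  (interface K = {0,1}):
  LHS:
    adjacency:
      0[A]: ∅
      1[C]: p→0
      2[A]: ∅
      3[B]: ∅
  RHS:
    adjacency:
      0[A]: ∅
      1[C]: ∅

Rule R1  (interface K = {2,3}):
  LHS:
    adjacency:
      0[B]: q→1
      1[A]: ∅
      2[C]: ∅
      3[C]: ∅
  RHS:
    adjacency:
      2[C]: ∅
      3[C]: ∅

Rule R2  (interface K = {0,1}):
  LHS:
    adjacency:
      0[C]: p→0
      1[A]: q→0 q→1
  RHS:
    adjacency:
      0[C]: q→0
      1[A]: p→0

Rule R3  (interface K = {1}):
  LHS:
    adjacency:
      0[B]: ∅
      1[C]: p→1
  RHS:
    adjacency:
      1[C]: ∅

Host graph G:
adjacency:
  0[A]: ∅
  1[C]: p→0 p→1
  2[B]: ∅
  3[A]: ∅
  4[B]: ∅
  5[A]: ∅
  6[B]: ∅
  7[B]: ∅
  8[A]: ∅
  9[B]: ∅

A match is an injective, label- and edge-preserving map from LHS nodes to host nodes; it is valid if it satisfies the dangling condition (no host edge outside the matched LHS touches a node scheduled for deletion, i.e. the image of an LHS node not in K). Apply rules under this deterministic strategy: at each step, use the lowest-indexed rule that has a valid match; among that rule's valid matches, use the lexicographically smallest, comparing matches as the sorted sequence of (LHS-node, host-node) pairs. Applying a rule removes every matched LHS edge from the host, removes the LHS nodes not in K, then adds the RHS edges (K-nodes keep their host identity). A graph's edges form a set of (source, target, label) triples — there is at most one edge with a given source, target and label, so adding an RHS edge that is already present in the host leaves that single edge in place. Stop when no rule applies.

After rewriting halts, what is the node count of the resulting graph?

Answer: 7

Rewrite trace:
[0] host  ⇒  10 nodes, 2 edges  {1-p->0 1-p->1}
[1] R0 @ {0↦0, 1↦1, 2↦3, 3↦2}  ⇒  8 nodes, 1 edges  {1-p->1}
[2] R3 @ {0↦4, 1↦1}  ⇒  7 nodes, 0 edges  {∅}
normal form: no rule applies after step 2
NF nodes: {0:A, 1:C, 5:A, 6:B, 7:B, 8:A, 9:B}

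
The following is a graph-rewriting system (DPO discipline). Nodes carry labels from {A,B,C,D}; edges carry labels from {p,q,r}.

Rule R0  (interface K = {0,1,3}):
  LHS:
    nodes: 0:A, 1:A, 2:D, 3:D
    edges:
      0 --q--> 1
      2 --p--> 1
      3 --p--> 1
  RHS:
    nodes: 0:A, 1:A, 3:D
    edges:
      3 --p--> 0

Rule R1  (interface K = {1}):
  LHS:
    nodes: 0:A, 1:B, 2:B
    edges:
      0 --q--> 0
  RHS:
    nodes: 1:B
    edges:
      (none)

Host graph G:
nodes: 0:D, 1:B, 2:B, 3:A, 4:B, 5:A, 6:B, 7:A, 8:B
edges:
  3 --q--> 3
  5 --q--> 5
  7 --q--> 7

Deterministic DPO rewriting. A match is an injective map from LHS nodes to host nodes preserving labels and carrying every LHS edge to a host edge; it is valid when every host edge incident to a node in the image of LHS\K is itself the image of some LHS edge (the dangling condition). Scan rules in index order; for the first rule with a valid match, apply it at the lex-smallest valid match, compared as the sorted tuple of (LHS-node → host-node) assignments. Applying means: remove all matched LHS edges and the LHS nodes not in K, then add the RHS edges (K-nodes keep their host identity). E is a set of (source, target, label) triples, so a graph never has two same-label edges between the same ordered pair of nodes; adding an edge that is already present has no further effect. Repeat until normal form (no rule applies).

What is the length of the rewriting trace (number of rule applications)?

Answer: 3

Rewrite trace:
initial: |V|=9 |E|=3  E = 3-q->3 5-q->5 7-q->7
step 1: apply R1 at {0↦3, 1↦1, 2↦2}  → |V|=7 |E|=2  E = 5-q->5 7-q->7
step 2: apply R1 at {0↦5, 1↦1, 2↦4}  → |V|=5 |E|=1  E = 7-q->7
step 3: apply R1 at {0↦7, 1↦1, 2↦6}  → |V|=3 |E|=0  E = ∅
halt: no rule applies after step 3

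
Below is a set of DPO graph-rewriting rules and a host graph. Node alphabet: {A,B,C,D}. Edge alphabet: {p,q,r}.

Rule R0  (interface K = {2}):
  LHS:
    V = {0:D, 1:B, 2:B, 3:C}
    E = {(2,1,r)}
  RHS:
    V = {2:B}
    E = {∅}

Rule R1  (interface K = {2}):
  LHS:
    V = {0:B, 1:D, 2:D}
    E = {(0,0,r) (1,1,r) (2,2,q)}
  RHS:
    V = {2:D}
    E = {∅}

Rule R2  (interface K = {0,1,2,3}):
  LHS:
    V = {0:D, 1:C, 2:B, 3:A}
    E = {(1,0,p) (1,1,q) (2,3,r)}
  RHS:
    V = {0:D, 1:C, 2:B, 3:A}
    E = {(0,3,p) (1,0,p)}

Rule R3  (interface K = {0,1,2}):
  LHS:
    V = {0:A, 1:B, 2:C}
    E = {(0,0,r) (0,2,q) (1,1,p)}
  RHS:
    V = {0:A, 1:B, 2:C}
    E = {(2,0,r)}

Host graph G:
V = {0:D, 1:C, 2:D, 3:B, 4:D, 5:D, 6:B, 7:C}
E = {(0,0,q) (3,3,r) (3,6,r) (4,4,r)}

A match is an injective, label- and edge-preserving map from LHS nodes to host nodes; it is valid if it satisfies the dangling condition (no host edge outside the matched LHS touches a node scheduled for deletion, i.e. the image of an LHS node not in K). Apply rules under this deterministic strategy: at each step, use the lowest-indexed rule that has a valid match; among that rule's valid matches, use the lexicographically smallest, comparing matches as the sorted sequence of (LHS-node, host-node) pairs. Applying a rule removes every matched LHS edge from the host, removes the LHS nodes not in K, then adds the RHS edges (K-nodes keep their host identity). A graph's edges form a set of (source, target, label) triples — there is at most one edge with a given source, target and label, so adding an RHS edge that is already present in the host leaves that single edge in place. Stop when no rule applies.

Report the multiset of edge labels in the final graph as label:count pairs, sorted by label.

start.  V:8 E:4  edges: 0-q->0 3-r->3 3-r->6 4-r->4
1. fire R0 via {0↦2, 1↦6, 2↦3, 3↦1}  →  V:5 E:3  edges: 0-q->0 3-r->3 4-r->4
2. fire R1 via {0↦3, 1↦4, 2↦0}  →  V:3 E:0  edges: ∅
halt: no rule applies after step 2
NF edges: []

Answer: (no edges)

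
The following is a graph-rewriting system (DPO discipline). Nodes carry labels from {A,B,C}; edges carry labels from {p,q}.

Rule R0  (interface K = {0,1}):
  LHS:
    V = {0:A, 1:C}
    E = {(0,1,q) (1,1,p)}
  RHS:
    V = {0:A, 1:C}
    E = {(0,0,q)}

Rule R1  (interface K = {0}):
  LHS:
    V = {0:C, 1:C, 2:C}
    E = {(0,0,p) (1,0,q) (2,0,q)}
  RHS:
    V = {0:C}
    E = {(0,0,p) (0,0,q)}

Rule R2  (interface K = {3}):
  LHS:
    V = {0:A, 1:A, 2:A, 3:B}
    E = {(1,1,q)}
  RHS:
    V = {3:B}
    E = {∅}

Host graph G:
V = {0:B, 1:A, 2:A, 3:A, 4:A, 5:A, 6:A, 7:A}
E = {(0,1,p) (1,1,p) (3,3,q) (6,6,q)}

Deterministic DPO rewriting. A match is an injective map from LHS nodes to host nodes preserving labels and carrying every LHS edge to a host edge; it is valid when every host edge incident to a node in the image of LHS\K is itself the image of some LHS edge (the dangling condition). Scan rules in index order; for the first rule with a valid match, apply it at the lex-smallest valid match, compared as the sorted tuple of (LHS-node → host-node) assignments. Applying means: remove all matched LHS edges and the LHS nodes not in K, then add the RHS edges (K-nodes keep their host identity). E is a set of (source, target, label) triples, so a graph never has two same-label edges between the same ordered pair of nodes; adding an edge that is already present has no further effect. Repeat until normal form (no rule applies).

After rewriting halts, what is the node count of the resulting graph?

Answer: 2

Derivation:
[0] host  ⇒  8 nodes, 4 edges  {0-p->1 1-p->1 3-q->3 6-q->6}
[1] R2 @ {0↦2, 1↦3, 2↦4, 3↦0}  ⇒  5 nodes, 3 edges  {0-p->1 1-p->1 6-q->6}
[2] R2 @ {0↦5, 1↦6, 2↦7, 3↦0}  ⇒  2 nodes, 2 edges  {0-p->1 1-p->1}
halt: no rule applies after step 2
NF nodes: {0:B, 1:A}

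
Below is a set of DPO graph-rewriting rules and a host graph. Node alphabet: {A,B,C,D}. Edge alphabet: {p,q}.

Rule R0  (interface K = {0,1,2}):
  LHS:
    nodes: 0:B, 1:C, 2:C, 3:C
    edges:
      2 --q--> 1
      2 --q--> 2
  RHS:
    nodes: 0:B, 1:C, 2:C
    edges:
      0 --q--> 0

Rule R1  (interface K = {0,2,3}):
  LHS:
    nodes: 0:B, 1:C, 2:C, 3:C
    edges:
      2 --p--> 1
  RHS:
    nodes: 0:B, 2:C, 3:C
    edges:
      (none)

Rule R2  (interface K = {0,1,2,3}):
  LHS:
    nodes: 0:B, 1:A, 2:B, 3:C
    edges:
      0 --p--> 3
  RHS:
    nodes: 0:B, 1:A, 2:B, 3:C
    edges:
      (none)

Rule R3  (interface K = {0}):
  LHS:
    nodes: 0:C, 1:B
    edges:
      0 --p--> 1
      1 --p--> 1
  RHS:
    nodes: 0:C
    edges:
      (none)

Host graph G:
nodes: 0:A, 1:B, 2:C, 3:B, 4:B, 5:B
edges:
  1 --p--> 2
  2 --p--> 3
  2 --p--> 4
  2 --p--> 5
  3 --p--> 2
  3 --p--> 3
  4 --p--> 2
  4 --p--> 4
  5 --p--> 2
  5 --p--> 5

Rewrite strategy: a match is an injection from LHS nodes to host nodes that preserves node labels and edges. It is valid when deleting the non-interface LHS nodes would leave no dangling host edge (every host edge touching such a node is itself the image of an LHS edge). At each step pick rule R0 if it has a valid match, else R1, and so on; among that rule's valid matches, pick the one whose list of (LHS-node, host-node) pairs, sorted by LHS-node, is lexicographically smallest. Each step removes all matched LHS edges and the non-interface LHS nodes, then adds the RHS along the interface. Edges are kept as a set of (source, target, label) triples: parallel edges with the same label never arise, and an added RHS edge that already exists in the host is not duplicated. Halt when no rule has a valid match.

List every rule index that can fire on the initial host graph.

R0: no valid match — LHS pattern not found
R1: no valid match — LHS pattern not found
R2: 12 valid matches — {0↦1, 1↦0, 2↦3, 3↦2}, {0↦1, 1↦0, 2↦4, 3↦2}, {0↦1, 1↦0, 2↦5, 3↦2} (+9 more)
R3: no valid match — 3 raw matches, all fail dangling condition

Answer: [R2]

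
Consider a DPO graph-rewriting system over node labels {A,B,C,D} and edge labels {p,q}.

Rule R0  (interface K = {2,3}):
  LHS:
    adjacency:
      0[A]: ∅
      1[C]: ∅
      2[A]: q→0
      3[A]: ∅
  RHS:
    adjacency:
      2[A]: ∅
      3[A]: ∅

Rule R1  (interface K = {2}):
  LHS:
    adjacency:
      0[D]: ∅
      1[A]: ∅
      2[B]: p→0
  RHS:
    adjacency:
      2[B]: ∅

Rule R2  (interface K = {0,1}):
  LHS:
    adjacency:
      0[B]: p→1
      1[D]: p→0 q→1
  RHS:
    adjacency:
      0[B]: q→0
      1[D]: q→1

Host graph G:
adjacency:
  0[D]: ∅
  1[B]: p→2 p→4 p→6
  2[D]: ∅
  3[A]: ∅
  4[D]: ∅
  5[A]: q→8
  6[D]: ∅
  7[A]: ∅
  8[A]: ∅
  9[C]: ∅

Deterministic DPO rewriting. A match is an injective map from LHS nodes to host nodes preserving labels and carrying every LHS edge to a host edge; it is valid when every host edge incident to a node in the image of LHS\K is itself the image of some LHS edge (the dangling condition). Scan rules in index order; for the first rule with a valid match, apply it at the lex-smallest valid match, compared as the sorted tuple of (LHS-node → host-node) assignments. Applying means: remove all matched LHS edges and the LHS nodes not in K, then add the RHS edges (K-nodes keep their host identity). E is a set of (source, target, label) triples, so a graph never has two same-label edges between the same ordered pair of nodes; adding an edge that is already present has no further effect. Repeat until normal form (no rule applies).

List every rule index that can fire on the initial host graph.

R0: 2 valid matches — {0↦8, 1↦9, 2↦5, 3↦3}, {0↦8, 1↦9, 2↦5, 3↦7}
R1: 6 valid matches — {0↦2, 1↦3, 2↦1}, {0↦2, 1↦7, 2↦1}, {0↦4, 1↦3, 2↦1} (+3 more)
R2: no valid match — LHS pattern not found

Answer: [R0,R1]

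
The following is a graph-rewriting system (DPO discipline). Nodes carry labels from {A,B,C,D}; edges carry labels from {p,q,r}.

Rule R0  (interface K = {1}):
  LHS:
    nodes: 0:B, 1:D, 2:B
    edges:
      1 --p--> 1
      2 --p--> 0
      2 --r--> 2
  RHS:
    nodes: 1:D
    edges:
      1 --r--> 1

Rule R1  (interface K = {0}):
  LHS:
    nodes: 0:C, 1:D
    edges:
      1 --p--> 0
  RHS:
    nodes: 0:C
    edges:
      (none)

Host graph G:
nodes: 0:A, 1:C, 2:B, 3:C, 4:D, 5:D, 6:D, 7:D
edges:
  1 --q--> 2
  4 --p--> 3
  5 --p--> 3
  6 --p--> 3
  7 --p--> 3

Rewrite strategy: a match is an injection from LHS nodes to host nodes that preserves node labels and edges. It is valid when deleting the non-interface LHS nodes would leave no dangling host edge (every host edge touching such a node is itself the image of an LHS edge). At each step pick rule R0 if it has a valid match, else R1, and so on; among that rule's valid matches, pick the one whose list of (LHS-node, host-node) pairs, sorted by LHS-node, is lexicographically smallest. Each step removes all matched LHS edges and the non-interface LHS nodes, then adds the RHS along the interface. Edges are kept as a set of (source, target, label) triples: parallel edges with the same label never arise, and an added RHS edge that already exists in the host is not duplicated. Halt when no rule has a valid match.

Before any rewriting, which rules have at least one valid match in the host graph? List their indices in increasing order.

Answer: [R1]

Steps:
R0: no valid match — LHS pattern not found
R1: 4 valid matches — {0↦3, 1↦4}, {0↦3, 1↦5}, {0↦3, 1↦6} (+1 more)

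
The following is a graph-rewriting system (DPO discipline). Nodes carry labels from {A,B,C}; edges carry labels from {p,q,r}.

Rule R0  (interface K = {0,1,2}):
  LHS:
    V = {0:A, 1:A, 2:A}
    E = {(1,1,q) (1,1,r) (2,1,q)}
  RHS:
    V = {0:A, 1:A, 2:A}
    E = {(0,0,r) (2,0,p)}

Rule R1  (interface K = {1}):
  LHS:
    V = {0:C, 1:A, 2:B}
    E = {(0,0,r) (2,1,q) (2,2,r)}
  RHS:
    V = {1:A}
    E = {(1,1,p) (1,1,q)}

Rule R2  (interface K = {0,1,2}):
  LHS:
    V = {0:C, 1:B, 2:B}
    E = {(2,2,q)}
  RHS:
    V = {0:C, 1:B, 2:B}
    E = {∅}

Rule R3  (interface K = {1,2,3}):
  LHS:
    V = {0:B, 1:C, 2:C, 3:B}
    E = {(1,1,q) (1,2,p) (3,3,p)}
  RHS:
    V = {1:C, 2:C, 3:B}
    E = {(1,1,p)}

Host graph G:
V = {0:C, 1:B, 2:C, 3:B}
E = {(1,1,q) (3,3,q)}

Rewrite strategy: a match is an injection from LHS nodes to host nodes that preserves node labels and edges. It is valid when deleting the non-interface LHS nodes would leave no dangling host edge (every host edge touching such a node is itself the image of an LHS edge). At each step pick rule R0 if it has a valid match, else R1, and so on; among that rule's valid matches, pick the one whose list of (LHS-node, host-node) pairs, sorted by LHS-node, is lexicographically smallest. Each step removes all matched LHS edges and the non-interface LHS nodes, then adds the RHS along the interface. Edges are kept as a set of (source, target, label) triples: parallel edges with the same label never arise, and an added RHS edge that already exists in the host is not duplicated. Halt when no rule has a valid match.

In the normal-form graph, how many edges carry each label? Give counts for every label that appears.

start.  V:4 E:2  edges: 1-q->1 3-q->3
1. fire R2 via {0↦0, 1↦1, 2↦3}  →  V:4 E:1  edges: 1-q->1
2. fire R2 via {0↦0, 1↦3, 2↦1}  →  V:4 E:0  edges: ∅
halt: no rule applies after step 2
NF edges: []

Answer: (no edges)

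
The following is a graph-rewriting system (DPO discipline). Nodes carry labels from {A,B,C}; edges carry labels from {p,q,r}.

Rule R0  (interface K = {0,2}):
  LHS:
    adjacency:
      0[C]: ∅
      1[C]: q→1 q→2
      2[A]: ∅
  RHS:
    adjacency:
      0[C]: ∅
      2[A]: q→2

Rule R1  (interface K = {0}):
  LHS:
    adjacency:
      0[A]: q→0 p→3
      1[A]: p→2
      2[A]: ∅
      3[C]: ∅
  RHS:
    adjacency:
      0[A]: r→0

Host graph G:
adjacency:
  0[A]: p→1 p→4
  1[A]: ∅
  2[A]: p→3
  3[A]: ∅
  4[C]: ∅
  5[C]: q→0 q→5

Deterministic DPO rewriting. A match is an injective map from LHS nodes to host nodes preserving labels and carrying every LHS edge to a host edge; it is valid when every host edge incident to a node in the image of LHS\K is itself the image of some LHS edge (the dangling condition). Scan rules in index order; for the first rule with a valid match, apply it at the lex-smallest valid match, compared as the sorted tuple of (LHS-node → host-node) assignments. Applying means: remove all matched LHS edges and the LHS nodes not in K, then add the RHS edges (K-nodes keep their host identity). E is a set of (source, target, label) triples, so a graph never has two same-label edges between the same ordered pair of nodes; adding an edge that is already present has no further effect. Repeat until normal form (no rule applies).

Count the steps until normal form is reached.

[0] host  ⇒  6 nodes, 5 edges  {0-p->1 0-p->4 2-p->3 5-q->0 5-q->5}
[1] R0 @ {0↦4, 1↦5, 2↦0}  ⇒  5 nodes, 4 edges  {0-q->0 0-p->1 0-p->4 2-p->3}
[2] R1 @ {0↦0, 1↦2, 2↦3, 3↦4}  ⇒  2 nodes, 2 edges  {0-r->0 0-p->1}
normal form: no rule applies after step 2

Answer: 2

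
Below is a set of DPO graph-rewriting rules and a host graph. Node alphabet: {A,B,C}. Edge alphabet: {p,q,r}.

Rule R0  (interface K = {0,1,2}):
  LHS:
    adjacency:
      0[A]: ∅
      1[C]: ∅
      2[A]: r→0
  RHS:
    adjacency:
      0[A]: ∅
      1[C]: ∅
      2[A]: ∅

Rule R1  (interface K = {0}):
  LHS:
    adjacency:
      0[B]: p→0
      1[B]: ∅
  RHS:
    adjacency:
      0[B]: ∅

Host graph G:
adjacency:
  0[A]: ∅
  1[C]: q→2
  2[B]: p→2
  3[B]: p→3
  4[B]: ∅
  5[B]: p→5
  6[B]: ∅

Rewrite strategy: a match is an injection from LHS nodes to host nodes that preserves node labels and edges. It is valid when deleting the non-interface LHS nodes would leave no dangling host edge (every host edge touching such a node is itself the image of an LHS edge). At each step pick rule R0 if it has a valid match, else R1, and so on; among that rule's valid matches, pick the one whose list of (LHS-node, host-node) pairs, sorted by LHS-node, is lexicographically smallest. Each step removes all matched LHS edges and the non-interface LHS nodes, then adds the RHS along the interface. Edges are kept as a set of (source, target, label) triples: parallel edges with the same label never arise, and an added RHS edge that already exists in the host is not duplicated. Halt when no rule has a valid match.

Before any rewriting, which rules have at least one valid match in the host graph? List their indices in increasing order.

R0: no valid match — LHS pattern not found
R1: 6 valid matches — {0↦2, 1↦4}, {0↦2, 1↦6}, {0↦3, 1↦4} (+3 more)

Answer: [R1]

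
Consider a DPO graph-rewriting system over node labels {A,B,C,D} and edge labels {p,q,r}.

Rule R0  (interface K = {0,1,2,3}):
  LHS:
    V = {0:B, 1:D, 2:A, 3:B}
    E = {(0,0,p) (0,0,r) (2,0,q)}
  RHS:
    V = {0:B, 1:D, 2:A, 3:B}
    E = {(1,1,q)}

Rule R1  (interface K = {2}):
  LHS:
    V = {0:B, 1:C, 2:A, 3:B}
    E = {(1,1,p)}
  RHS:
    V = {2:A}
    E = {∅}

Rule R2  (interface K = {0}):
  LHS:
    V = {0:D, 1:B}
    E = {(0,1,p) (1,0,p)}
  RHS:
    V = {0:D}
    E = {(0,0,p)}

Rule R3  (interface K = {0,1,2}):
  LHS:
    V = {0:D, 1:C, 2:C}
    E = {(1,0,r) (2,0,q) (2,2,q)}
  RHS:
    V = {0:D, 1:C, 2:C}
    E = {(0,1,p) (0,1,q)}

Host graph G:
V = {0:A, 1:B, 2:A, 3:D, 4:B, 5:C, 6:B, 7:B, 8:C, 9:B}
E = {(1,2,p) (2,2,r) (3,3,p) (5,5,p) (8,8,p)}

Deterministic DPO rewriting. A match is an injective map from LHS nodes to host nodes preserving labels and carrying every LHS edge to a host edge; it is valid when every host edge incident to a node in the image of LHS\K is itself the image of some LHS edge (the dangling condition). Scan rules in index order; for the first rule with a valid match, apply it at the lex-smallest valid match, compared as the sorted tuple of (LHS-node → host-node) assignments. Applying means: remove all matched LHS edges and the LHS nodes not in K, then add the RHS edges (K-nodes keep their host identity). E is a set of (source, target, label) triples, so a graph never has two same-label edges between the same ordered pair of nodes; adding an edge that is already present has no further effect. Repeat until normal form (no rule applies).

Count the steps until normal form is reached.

initial: |V|=10 |E|=5  E = 1-p->2 2-r->2 3-p->3 5-p->5 8-p->8
step 1: apply R1 at {0↦4, 1↦5, 2↦0, 3↦6}  → |V|=7 |E|=4  E = 1-p->2 2-r->2 3-p->3 8-p->8
step 2: apply R1 at {0↦7, 1↦8, 2↦0, 3↦9}  → |V|=4 |E|=3  E = 1-p->2 2-r->2 3-p->3
halt: no rule applies after step 2

Answer: 2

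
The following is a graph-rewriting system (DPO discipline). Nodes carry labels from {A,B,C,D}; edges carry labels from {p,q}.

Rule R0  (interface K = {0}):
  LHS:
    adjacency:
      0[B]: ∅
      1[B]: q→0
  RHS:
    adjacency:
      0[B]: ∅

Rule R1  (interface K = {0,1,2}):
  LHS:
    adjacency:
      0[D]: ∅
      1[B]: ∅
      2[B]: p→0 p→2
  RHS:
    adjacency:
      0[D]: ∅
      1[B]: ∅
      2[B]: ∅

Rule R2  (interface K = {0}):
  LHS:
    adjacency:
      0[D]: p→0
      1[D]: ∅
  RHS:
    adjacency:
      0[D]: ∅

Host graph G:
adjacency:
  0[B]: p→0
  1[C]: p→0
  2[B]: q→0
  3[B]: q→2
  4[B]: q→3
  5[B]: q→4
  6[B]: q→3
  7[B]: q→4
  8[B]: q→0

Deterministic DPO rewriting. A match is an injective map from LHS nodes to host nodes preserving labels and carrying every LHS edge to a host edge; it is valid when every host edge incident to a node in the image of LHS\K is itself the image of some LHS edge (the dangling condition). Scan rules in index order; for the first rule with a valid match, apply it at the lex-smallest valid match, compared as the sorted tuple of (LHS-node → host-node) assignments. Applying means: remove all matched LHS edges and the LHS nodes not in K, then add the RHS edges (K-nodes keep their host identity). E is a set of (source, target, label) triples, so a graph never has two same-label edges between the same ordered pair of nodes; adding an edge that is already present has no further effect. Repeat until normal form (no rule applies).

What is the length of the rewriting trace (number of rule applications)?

[0] host  ⇒  9 nodes, 9 edges  {0-p->0 1-p->0 2-q->0 3-q->2 4-q->3 5-q->4 6-q->3 7-q->4 8-q->0}
[1] R0 @ {0↦0, 1↦8}  ⇒  8 nodes, 8 edges  {0-p->0 1-p->0 2-q->0 3-q->2 4-q->3 5-q->4 6-q->3 7-q->4}
[2] R0 @ {0↦3, 1↦6}  ⇒  7 nodes, 7 edges  {0-p->0 1-p->0 2-q->0 3-q->2 4-q->3 5-q->4 7-q->4}
[3] R0 @ {0↦4, 1↦5}  ⇒  6 nodes, 6 edges  {0-p->0 1-p->0 2-q->0 3-q->2 4-q->3 7-q->4}
[4] R0 @ {0↦4, 1↦7}  ⇒  5 nodes, 5 edges  {0-p->0 1-p->0 2-q->0 3-q->2 4-q->3}
[5] R0 @ {0↦3, 1↦4}  ⇒  4 nodes, 4 edges  {0-p->0 1-p->0 2-q->0 3-q->2}
[6] R0 @ {0↦2, 1↦3}  ⇒  3 nodes, 3 edges  {0-p->0 1-p->0 2-q->0}
[7] R0 @ {0↦0, 1↦2}  ⇒  2 nodes, 2 edges  {0-p->0 1-p->0}
normal form: no rule applies after step 7

Answer: 7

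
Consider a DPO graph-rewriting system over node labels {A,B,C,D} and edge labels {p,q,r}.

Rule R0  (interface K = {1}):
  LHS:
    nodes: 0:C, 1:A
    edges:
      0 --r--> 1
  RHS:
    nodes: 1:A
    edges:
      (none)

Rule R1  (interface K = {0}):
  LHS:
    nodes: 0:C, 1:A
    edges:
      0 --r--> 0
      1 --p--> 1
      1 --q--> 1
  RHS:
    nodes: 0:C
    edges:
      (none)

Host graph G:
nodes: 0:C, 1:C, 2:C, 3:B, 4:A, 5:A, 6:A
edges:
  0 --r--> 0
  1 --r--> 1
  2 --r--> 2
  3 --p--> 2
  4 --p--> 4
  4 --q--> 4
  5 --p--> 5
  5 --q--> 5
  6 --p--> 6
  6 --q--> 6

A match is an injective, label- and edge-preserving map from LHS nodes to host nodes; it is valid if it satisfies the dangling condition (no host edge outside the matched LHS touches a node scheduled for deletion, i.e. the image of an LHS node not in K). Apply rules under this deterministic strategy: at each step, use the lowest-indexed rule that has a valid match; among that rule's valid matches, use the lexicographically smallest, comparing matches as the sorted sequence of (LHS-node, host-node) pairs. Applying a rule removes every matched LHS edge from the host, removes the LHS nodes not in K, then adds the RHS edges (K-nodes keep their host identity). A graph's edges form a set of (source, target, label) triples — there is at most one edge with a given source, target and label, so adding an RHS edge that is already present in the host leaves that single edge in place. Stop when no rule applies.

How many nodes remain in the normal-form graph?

Answer: 4

Rewrite trace:
initial: |V|=7 |E|=10  E = 0-r->0 1-r->1 2-r->2 3-p->2 4-p->4 4-q->4 5-p->5 5-q->5 6-p->6 6-q->6
step 1: apply R1 at {0↦0, 1↦4}  → |V|=6 |E|=7  E = 1-r->1 2-r->2 3-p->2 5-p->5 5-q->5 6-p->6 6-q->6
step 2: apply R1 at {0↦1, 1↦5}  → |V|=5 |E|=4  E = 2-r->2 3-p->2 6-p->6 6-q->6
step 3: apply R1 at {0↦2, 1↦6}  → |V|=4 |E|=1  E = 3-p->2
halt: no rule applies after step 3
NF nodes: {0:C, 1:C, 2:C, 3:B}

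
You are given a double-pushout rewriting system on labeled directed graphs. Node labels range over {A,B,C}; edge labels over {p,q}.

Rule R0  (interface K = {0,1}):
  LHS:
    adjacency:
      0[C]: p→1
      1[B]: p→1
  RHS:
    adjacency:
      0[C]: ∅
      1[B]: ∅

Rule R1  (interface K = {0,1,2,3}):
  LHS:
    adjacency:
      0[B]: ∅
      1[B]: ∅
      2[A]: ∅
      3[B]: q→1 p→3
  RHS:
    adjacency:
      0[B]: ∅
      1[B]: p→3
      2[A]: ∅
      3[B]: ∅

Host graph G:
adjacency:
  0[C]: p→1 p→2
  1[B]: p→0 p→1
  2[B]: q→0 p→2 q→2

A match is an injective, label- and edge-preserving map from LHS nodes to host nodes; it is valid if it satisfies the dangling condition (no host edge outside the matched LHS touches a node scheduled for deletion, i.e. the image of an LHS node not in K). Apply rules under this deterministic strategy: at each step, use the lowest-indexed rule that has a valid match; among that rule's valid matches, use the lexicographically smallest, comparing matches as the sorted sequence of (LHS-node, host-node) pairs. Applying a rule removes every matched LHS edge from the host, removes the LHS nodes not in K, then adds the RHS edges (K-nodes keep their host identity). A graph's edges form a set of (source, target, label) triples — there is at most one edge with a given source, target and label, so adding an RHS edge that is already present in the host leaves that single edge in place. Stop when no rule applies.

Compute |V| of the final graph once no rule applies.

[0] host  ⇒  3 nodes, 7 edges  {0-p->1 0-p->2 1-p->0 1-p->1 2-q->0 2-p->2 2-q->2}
[1] R0 @ {0↦0, 1↦1}  ⇒  3 nodes, 5 edges  {0-p->2 1-p->0 2-q->0 2-p->2 2-q->2}
[2] R0 @ {0↦0, 1↦2}  ⇒  3 nodes, 3 edges  {1-p->0 2-q->0 2-q->2}
final graph: no rule applies after step 2
NF nodes: {0:C, 1:B, 2:B}

Answer: 3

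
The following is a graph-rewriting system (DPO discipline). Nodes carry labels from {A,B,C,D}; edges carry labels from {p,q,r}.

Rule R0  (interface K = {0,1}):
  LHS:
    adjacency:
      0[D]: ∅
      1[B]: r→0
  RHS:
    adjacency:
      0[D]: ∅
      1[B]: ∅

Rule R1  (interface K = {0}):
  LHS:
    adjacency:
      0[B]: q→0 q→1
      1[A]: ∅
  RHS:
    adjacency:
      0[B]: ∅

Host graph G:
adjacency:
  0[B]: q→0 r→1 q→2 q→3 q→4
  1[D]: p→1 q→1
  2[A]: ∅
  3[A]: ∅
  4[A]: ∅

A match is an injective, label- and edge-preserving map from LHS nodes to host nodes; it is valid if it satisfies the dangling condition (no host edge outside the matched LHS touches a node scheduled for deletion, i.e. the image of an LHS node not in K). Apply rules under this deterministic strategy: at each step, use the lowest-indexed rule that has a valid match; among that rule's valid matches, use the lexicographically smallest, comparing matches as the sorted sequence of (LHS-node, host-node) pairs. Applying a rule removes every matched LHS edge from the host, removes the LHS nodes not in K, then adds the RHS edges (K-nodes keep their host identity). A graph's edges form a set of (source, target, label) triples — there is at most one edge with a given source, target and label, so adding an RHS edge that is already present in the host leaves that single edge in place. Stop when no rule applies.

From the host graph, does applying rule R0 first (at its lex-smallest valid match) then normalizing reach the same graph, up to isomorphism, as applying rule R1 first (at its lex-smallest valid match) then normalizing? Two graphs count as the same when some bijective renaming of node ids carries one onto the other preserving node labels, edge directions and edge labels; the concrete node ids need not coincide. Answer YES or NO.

Answer: YES

Rewrite trace:
branch R0-first: apply at {0↦1, 1↦0} → |E|=6, then 1 more step(s) → NF |V|=4 |E|=4 V={0:B, 1:D, 3:A, 4:A} E=0-q->3 0-q->4 1-p->1 1-q->1
branch R1-first: apply at {0↦0, 1↦2} → |E|=5, then 1 more step(s) → NF |V|=4 |E|=4 V={0:B, 1:D, 3:A, 4:A} E=0-q->3 0-q->4 1-p->1 1-q->1
graphs isomorphic (equal up to label-preserving node renaming)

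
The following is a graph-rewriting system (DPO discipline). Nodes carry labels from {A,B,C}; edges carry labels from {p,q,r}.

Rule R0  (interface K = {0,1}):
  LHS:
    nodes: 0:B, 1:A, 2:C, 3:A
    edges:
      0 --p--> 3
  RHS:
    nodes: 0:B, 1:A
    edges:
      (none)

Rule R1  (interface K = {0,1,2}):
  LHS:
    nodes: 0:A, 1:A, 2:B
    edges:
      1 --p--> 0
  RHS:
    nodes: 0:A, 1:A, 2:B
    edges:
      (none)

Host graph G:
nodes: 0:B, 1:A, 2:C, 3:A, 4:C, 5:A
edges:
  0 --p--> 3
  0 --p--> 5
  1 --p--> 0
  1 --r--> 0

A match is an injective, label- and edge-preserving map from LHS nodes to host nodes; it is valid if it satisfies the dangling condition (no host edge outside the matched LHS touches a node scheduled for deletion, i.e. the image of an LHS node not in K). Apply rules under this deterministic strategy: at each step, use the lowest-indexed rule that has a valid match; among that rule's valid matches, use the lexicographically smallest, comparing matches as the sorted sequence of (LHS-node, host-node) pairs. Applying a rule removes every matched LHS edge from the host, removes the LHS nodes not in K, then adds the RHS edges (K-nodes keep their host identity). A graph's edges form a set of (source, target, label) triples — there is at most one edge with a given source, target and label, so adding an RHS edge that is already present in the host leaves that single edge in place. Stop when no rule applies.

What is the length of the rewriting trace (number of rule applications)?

initial: |V|=6 |E|=4  E = 0-p->3 0-p->5 1-p->0 1-r->0
step 1: apply R0 at {0↦0, 1↦1, 2↦2, 3↦3}  → |V|=4 |E|=3  E = 0-p->5 1-p->0 1-r->0
step 2: apply R0 at {0↦0, 1↦1, 2↦4, 3↦5}  → |V|=2 |E|=2  E = 1-p->0 1-r->0
halt: no rule applies after step 2

Answer: 2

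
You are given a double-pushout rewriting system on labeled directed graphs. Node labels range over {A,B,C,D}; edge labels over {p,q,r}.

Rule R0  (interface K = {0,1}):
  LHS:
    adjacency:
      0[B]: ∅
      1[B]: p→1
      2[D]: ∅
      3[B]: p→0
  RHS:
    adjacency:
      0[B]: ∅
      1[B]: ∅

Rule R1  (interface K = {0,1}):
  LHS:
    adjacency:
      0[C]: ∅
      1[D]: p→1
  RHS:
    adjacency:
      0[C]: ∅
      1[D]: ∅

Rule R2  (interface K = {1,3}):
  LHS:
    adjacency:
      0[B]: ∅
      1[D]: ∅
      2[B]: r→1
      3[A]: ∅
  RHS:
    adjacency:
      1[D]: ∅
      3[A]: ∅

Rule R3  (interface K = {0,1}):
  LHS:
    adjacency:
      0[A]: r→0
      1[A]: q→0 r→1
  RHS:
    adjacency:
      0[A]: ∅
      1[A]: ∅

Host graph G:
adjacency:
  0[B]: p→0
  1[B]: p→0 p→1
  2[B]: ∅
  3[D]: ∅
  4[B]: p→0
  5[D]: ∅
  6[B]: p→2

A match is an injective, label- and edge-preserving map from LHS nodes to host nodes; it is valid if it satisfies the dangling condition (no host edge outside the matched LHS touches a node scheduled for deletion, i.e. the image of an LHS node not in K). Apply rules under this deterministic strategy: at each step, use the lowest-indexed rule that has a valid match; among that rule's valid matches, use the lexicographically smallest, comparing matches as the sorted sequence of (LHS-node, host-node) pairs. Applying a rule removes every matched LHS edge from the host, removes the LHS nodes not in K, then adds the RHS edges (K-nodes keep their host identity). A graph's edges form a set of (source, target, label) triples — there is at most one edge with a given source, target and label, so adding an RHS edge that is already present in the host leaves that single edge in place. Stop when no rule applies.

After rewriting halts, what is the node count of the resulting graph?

Answer: 3

Derivation:
[0] host  ⇒  7 nodes, 5 edges  {0-p->0 1-p->0 1-p->1 4-p->0 6-p->2}
[1] R0 @ {0↦0, 1↦1, 2↦3, 3↦4}  ⇒  5 nodes, 3 edges  {0-p->0 1-p->0 6-p->2}
[2] R0 @ {0↦2, 1↦0, 2↦5, 3↦6}  ⇒  3 nodes, 1 edges  {1-p->0}
final graph: no rule applies after step 2
NF nodes: {0:B, 1:B, 2:B}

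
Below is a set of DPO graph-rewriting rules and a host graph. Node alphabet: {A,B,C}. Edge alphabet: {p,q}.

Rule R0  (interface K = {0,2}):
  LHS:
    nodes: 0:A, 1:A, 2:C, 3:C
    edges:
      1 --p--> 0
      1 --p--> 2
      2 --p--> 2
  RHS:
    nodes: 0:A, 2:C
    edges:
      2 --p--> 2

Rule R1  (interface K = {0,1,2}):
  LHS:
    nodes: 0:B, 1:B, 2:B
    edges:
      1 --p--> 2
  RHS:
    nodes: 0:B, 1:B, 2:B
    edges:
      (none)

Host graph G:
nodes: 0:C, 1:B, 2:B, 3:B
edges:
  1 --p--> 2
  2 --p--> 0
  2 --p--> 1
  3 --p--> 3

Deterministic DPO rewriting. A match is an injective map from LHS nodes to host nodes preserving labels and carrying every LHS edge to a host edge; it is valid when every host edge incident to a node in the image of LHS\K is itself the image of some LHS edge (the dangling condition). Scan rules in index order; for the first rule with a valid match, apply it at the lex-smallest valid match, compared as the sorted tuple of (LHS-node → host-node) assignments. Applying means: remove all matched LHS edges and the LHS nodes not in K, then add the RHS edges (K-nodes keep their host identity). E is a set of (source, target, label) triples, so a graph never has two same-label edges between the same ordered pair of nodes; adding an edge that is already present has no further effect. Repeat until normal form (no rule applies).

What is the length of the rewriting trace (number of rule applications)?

Answer: 2

Derivation:
initial: |V|=4 |E|=4  E = 1-p->2 2-p->0 2-p->1 3-p->3
step 1: apply R1 at {0↦3, 1↦1, 2↦2}  → |V|=4 |E|=3  E = 2-p->0 2-p->1 3-p->3
step 2: apply R1 at {0↦3, 1↦2, 2↦1}  → |V|=4 |E|=2  E = 2-p->0 3-p->3
normal form: no rule applies after step 2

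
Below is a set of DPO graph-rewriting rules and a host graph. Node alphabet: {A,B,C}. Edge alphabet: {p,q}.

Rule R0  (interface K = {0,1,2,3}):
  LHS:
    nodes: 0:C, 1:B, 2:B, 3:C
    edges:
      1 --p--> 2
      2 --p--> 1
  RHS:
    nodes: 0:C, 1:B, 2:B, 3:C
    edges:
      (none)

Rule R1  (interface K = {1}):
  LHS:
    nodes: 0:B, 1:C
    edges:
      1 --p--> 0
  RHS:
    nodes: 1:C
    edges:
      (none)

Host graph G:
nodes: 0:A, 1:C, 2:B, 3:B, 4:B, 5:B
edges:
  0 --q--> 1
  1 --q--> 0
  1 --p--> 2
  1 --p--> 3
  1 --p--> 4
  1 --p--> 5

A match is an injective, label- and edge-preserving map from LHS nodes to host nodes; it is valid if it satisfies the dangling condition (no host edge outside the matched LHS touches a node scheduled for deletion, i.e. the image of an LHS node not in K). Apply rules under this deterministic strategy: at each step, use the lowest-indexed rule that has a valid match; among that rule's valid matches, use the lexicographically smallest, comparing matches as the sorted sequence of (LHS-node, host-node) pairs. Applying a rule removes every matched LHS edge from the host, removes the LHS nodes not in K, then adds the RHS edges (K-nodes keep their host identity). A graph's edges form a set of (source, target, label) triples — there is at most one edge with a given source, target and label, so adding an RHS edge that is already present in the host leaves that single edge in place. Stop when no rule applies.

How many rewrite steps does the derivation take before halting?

start.  V:6 E:6  edges: 0-q->1 1-q->0 1-p->2 1-p->3 1-p->4 1-p->5
1. fire R1 via {0↦2, 1↦1}  →  V:5 E:5  edges: 0-q->1 1-q->0 1-p->3 1-p->4 1-p->5
2. fire R1 via {0↦3, 1↦1}  →  V:4 E:4  edges: 0-q->1 1-q->0 1-p->4 1-p->5
3. fire R1 via {0↦4, 1↦1}  →  V:3 E:3  edges: 0-q->1 1-q->0 1-p->5
4. fire R1 via {0↦5, 1↦1}  →  V:2 E:2  edges: 0-q->1 1-q->0
halt: no rule applies after step 4

Answer: 4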